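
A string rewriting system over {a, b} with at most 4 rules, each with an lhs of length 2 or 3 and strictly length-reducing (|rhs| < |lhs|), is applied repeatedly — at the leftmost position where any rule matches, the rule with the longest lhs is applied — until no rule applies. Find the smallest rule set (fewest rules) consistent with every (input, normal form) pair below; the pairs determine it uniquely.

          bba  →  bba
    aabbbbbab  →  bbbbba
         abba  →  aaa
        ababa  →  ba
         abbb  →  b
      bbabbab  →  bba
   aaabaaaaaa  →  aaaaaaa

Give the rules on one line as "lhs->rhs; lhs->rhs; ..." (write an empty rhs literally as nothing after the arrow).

aab->b; ab->a; abb->aa

  | bba
  | aabbbbbab => bbbbbab => bbbbba
  | abba => aaa
  | ababa => aaba => ba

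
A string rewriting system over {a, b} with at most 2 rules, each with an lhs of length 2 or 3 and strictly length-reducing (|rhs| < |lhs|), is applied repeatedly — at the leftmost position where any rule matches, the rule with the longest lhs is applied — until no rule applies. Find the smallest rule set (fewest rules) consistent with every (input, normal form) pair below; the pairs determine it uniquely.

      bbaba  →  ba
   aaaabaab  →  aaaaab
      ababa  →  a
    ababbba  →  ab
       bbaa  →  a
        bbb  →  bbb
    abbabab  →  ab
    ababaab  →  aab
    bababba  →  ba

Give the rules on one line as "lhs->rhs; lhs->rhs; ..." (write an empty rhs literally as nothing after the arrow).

aba->a; bba->

  | bbaba => ba
  | aaaabaab => aaaaab
  | ababa => aba => a
  | ababbba => abbba => ab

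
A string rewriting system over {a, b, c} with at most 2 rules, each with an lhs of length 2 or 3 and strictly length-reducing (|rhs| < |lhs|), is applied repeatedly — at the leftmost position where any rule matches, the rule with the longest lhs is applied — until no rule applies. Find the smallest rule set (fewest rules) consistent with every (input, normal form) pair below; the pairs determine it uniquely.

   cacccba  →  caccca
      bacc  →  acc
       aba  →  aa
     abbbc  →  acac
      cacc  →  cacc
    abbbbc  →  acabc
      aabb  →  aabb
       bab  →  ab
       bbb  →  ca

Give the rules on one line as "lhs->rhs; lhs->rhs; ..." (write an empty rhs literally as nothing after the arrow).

  | cacccba => caccca
  | bacc => acc
  | aba => aa
  | abbbc => acac

ba->a; bbb->ca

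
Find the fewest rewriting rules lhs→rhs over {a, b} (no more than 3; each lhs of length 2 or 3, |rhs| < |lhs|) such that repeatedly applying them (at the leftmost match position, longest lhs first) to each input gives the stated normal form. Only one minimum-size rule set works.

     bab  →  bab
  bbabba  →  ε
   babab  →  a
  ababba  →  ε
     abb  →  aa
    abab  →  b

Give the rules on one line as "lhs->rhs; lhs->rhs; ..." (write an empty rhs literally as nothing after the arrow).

  | bab
  | bbabba => bba => ε
  | babab => bb => a
  | ababba => bba => ε

aba->; bb->a; bba->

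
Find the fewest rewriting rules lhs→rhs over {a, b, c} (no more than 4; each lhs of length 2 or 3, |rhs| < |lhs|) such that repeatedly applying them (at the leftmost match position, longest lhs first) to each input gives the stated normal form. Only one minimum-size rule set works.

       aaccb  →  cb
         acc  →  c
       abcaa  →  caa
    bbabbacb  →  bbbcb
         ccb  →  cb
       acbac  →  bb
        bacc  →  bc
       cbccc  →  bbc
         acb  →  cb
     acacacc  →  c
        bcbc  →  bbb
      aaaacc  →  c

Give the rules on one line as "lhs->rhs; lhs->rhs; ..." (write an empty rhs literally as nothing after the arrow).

  | aaccb => accb => ccb => cb
  | acc => cc => c
  | abcaa => caa
  | bbabbacb => bbbacb => bbbcb

ab->; ac->c; cbc->bb; cc->c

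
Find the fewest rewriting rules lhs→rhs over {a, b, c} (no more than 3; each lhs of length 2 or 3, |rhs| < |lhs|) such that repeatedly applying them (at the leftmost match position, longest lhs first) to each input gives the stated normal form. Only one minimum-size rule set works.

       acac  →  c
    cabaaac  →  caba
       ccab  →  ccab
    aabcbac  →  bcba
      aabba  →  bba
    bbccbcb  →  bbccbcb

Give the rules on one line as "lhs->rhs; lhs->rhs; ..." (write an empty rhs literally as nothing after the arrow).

  | acac => aac => c
  | cabaaac => cabac => caba
  | ccab
  | aabcbac => bcbac => bcba

aa->; ac->a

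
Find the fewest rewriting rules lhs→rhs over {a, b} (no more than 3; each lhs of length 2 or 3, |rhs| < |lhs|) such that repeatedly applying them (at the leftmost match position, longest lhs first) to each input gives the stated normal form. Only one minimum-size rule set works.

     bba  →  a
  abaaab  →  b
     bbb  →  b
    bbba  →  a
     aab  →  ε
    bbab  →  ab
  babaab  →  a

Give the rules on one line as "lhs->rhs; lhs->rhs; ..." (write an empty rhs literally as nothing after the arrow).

  | bba => a
  | abaaab => aaaab => aabb => bbb => b
  | bbb => b
  | bbba => ba => a

aab->bb; ba->a; bb->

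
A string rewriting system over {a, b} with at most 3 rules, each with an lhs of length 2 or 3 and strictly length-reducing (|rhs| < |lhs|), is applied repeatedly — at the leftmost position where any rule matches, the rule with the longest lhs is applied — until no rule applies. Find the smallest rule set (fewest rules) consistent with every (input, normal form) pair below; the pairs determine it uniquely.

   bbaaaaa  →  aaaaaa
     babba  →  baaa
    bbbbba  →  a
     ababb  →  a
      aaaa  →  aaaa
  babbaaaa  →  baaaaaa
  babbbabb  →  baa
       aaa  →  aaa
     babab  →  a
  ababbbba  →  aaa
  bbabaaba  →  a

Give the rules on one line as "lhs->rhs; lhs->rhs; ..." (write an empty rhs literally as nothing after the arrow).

aba->; bb->a

  | bbaaaaa => aaaaaa
  | babba => baaa
  | bbbbba => abbba => aaba => a
  | ababb => bb => a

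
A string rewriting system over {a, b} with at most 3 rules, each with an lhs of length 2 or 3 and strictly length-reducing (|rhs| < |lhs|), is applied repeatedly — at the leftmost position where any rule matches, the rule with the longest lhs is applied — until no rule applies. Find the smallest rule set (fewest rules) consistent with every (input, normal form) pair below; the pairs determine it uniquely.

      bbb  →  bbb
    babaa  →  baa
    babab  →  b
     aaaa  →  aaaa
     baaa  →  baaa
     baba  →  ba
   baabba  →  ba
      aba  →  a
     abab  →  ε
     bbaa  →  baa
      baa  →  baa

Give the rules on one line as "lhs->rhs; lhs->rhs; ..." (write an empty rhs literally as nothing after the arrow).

ab->; bba->ba

  | bbb
  | babaa => baa
  | babab => bab => b
  | aaaa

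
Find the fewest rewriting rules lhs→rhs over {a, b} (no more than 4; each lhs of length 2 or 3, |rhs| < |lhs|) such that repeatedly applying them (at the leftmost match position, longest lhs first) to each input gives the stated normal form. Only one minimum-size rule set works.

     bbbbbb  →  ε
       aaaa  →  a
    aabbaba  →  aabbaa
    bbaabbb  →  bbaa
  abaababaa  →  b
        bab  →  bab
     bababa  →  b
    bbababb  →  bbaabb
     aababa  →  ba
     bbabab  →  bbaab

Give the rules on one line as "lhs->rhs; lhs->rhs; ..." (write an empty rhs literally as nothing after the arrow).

  | bbbbbb => bbb => ε
  | aaaa => a
  | aabbaba => aabbaa
  | bbaabbb => bbaa

aaa->; aba->aa; bbb->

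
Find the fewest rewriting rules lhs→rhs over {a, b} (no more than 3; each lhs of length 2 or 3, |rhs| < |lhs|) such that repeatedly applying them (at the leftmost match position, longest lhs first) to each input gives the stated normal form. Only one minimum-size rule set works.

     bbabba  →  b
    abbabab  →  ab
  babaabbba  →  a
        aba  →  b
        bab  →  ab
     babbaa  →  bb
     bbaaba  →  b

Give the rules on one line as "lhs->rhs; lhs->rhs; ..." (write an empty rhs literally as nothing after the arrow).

  | bbabba => babba => abba => aba => aa => b
  | abbabab => ababab => aabab => bbab => bab => ab
  | babaabbba => abaabbba => aabbbba => bbbbba => bbbba => bbba => bba => ba => a
  | aba => aa => b

aa->b; ba->a; baa->ab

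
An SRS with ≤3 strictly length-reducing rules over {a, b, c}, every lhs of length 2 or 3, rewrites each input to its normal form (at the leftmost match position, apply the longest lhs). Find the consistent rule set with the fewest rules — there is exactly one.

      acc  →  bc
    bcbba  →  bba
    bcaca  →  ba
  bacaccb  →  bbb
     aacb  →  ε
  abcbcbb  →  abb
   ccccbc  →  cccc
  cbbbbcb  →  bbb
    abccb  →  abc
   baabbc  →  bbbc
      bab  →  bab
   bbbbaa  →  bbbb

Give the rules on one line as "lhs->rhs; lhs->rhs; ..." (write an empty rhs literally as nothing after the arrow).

aa->; ac->b; cb->

  | acc => bc
  | bcbba => bba
  | bcaca => bcba => ba
  | bacaccb => bbaccb => bbbcb => bbb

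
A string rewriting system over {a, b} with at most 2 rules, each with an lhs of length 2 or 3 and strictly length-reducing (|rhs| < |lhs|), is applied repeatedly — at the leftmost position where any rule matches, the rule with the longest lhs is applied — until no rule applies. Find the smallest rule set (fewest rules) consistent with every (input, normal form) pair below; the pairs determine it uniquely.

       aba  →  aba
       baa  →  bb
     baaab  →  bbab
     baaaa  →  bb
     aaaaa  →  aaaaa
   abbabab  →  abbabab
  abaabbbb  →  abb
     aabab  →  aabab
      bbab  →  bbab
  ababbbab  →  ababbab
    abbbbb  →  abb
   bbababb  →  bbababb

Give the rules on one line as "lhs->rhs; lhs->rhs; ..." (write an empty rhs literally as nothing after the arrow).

  | aba
  | baa => bb
  | baaab => bbab
  | baaaa => bbaa => bbb => bb

baa->bb; bbb->bb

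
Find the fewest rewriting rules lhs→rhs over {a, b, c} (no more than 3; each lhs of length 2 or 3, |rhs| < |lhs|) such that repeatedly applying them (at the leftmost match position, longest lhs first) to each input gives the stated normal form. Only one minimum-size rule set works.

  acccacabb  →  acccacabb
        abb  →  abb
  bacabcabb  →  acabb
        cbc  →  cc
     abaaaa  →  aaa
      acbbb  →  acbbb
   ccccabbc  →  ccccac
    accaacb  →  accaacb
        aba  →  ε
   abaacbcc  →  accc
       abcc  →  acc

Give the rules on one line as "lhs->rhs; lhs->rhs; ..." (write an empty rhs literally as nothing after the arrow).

  | acccacabb
  | abb
  | bacabcabb => abcabb => acabb
  | cbc => cc

aba->; bac->; bc->c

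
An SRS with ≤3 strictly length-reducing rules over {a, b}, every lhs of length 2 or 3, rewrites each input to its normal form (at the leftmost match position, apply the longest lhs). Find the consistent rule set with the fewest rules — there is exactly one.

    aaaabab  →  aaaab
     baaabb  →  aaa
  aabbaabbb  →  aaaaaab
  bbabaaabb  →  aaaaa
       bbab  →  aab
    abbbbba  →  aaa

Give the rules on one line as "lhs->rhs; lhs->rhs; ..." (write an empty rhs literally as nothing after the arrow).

  | aaaabab => aaaab
  | baaabb => aabb => aaa
  | aabbaabbb => aaaaabbb => aaaaaab
  | bbabaaabb => aabaaabb => aaaabb => aaaaa

ba->; bb->a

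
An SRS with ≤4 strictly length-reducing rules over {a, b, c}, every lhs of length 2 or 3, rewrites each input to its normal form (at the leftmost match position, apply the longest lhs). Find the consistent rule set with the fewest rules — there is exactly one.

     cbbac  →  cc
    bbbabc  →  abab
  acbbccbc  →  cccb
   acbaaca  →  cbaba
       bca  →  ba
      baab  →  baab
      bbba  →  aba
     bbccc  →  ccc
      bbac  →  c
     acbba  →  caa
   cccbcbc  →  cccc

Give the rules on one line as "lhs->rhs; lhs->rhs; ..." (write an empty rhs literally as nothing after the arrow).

ac->c; aca->ba; bb->a; bc->b

  | cbbac => caac => cac => cc
  | bbbabc => ababc => abab
  | acbbccbc => cbbccbc => caccbc => cccbc => cccb
  | acbaaca => cbaaca => cbaba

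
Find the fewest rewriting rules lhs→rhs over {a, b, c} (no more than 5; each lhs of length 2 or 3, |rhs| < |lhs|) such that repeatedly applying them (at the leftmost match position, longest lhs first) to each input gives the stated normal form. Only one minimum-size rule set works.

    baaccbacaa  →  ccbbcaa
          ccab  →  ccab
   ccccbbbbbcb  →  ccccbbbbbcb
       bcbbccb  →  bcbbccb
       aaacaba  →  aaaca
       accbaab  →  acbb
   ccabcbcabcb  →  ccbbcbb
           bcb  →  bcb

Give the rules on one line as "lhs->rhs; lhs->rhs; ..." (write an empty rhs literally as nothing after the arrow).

  | baaccbacaa => cccbacaa => ccbbcaa
  | ccab
  | ccccbbbbbcb
  | bcbbccb

abc->b; ba->; baa->c; cba->bb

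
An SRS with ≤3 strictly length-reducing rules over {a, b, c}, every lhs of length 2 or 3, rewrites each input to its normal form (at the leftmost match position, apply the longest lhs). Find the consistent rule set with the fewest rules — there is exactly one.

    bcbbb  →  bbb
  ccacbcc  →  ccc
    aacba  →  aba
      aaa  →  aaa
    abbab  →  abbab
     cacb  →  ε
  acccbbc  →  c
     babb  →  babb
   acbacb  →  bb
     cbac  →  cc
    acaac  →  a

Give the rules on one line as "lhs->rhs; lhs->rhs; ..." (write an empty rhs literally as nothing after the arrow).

ac->; cb->; cba->c

  | bcbbb => bbb
  | ccacbcc => ccbcc => ccc
  | aacba => aba
  | aaa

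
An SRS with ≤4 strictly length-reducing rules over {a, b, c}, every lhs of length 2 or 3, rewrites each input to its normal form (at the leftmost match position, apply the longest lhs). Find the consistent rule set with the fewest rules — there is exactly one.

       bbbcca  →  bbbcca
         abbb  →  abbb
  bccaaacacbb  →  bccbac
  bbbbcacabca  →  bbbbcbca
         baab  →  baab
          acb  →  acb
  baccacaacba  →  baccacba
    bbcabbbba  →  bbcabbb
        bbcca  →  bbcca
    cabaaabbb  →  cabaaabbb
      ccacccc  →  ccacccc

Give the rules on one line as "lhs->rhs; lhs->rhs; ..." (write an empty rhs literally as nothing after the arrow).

  | bbbcca
  | abbb
  | bccaaacacbb => bccbacacbb => bccbcbb => bccbac
  | bbbbcacabca => bbbbcbca

aca->; bba->b; caa->cb; cbb->ac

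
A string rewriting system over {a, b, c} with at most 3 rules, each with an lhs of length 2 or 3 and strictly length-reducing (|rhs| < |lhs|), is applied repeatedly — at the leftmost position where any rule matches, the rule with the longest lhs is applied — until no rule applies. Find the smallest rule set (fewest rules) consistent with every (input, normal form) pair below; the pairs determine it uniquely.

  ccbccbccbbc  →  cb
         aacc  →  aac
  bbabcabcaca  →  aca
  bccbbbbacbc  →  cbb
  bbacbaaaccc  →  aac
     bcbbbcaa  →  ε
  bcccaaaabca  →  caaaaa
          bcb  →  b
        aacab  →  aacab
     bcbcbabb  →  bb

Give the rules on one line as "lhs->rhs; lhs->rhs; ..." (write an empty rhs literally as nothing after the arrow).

  | ccbccbccbbc => cbccbccbbc => ccbccbbc => cbccbbc => ccbbc => cbbc => cb
  | aacc => aac
  | bbabcabcaca => bbcabcaca => babcaca => bcaca => aca
  | bccbbbbacbc => cbbbbacbc => cbbbcbc => cbbbc => cbb

ba->; bc->; cc->c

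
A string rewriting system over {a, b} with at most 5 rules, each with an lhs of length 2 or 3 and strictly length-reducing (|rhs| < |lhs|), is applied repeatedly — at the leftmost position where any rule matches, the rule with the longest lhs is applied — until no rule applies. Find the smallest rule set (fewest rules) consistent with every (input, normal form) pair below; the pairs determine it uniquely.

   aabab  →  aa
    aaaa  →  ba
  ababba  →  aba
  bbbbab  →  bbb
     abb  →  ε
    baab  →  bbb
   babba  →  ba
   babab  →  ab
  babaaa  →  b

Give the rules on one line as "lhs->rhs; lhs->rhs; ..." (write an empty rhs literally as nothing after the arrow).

  | aabab => aa
  | aaaa => ba
  | ababba => aba
  | bbbbab => bbb

aaa->b; abb->; baa->bb; bab->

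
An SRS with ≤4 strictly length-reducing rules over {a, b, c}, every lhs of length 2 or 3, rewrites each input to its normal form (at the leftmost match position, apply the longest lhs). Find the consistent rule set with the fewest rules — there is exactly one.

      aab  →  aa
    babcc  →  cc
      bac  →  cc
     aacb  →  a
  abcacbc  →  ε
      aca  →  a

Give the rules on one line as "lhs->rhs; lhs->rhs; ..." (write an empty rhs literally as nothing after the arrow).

  | aab => aa
  | babcc => cbcc => cc
  | bac => cc
  | aacb => ab => a

ab->a; ac->; ba->c; bc->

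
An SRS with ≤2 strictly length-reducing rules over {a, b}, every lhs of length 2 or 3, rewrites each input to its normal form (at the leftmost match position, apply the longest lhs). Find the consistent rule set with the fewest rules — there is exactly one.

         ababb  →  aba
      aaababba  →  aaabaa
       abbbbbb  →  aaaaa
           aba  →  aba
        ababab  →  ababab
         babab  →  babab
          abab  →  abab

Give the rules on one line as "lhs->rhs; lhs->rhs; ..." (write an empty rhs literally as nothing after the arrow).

  | ababb => aba
  | aaababba => aaabaa
  | abbbbbb => aaabbb => aaaaa
  | aba

bb->; bbb->aa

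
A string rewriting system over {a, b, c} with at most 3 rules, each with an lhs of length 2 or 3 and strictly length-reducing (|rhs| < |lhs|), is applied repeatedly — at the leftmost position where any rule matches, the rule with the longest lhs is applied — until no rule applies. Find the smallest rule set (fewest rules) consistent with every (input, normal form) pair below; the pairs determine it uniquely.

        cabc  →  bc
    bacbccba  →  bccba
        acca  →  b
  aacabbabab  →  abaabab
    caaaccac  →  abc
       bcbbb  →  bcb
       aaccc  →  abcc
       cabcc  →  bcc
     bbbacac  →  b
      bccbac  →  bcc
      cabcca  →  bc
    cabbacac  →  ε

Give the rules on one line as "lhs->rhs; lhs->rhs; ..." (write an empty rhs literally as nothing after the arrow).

ac->b; bb->; ca->

  | cabc => bc
  | bacbccba => bbbccba => bccba
  | acca => bca => b
  | aacabbabab => ababbabab => abaabab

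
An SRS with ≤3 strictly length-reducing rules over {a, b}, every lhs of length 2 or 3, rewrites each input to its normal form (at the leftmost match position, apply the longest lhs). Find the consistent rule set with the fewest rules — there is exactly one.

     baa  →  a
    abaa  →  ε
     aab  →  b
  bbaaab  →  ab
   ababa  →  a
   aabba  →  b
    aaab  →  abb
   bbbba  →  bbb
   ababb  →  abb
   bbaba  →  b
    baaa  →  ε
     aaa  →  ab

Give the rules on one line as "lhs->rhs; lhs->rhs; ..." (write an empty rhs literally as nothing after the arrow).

  | baa => a
  | abaa => aa => ε
  | aab => b
  | bbaaab => baab => ab

aa->; aaa->ab; ba->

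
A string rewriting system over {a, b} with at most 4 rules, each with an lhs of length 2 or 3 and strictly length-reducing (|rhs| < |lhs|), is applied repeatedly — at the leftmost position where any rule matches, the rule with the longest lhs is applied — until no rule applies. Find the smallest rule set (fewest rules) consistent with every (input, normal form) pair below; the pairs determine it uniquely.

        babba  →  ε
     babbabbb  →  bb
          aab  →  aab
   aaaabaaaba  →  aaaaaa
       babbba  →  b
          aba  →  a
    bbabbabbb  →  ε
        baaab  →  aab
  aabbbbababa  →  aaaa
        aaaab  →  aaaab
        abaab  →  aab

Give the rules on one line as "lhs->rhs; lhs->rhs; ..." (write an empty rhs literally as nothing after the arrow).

  | babba => ba => ε
  | babbabbb => babbb => bb
  | aab
  | aaaabaaaba => aaaaaaba => aaaaaa

ba->; bab->; bbb->ba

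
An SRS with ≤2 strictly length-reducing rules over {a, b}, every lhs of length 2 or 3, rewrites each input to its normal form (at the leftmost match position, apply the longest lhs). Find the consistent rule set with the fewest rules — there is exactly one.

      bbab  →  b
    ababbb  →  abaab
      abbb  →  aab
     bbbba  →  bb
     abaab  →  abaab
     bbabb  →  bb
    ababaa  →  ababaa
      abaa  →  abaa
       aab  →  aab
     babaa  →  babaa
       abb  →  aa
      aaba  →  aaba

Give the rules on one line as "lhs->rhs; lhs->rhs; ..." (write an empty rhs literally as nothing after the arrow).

  | bbab => b
  | ababbb => abaab
  | abbb => aab
  | bbbba => bb

abb->aa; bba->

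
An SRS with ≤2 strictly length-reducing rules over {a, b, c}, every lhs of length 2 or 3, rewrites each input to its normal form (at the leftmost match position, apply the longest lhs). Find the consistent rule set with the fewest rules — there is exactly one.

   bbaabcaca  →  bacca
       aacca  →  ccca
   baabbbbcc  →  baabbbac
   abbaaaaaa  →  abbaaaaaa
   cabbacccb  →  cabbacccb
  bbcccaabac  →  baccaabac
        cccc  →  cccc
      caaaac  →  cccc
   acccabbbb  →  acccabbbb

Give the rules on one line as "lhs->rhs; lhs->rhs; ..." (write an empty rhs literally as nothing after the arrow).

aac->cc; bc->a

  | bbaabcaca => bbaaaaca => bbaacca => bbccca => bacca
  | aacca => ccca
  | baabbbbcc => baabbbac
  | abbaaaaaa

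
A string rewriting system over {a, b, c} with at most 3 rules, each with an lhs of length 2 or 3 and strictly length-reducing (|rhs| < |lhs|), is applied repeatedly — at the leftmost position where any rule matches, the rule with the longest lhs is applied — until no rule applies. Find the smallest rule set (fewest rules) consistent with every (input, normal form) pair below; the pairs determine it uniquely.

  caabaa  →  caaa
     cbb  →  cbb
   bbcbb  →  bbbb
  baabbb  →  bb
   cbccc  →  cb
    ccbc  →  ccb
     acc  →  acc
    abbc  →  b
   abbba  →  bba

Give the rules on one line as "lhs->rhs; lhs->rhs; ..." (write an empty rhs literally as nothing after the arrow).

ab->; bc->b

  | caabaa => caaa
  | cbb
  | bbcbb => bbbb
  | baabbb => babb => bb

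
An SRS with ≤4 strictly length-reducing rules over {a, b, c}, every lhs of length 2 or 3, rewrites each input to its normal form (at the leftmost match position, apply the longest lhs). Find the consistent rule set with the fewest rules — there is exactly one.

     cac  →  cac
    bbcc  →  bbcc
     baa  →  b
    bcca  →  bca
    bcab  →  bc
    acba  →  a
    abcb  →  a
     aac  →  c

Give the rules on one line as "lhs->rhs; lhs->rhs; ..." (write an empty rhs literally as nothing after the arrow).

aa->; ab->; cb->a; cca->ca

  | cac
  | bbcc
  | baa => b
  | bcca => bca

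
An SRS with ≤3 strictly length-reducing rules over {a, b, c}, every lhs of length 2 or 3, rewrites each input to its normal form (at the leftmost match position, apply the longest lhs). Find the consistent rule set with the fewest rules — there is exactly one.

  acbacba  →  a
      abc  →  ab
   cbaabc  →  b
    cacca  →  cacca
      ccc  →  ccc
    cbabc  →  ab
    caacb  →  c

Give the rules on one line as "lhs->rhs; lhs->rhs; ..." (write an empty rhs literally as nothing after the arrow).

aa->; bc->b; cb->

  | acbacba => aacba => cba => a
  | abc => ab
  | cbaabc => aabc => bc => b
  | cacca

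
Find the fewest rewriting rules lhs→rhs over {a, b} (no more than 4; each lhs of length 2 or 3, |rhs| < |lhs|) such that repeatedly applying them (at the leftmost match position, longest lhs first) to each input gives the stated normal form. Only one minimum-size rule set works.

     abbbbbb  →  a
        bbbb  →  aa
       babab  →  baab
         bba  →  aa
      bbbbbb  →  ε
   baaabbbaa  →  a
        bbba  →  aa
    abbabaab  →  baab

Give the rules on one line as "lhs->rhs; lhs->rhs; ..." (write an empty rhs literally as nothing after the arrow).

aaa->; aba->aa; bb->a

  | abbbbbb => aabbbb => aaabb => bb => a
  | bbbb => abb => aa
  | babab => baab
  | bba => aa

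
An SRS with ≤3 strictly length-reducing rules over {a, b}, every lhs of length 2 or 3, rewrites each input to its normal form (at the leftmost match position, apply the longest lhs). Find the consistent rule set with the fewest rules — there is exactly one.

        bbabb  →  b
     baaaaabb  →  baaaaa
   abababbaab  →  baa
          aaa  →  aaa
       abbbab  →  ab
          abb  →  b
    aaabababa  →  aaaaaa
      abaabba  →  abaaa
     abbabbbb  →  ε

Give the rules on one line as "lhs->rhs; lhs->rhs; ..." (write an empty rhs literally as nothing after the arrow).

  | bbabb => abb => b
  | baaaaabb => baaaaab => baaaaa
  | abababbaab => ababbaab => abbaab => baab => baa
  | aaa

aab->aa; abb->b; bb->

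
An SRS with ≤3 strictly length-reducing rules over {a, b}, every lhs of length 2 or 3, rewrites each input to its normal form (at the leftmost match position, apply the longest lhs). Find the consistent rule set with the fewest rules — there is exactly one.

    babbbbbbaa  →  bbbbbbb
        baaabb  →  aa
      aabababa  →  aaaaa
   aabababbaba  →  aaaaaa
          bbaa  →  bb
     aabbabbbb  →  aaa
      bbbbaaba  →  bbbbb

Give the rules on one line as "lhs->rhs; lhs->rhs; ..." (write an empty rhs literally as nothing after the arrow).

  | babbbbbbaa => bbbbbbbaa => bbbbbbab => bbbbbbb
  | baaabb => ababb => aabb => aab => aa
  | aabababa => aaababa => aaaaba => aaaaa
  | aabababbaba => aaababbaba => aaaabbaba => aaaababa => aaaaaba => aaaaaa

ab->a; ba->b; baa->ab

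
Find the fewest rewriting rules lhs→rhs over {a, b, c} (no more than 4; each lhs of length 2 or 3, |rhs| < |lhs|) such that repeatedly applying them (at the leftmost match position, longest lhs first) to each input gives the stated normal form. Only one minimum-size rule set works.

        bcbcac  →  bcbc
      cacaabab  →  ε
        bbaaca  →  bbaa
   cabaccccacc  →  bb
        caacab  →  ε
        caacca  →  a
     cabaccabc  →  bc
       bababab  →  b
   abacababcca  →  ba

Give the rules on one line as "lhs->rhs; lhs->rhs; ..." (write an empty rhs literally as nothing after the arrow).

  | bcbcac => bcbc
  | cacaabab => caabab => abab => ab => ε
  | bbaaca => bbaa
  | cabaccccacc => baccccacc => babccacc => bccacc => bbacc => bbab => bb

ab->; ca->; cc->b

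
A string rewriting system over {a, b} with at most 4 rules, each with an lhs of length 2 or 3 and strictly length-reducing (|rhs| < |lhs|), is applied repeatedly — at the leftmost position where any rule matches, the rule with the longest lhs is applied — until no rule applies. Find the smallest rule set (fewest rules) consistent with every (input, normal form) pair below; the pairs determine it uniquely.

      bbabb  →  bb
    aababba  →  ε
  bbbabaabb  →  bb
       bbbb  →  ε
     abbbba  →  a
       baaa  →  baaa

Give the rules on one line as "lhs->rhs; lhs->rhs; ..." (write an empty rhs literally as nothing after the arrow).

  | bbabb => bb
  | aababba => aabba => abba => bba => ε
  | bbbabaabb => aabaabb => aaabb => aabb => abb => bb
  | bbbb => ab => ε

ab->; abb->bb; bba->; bbb->a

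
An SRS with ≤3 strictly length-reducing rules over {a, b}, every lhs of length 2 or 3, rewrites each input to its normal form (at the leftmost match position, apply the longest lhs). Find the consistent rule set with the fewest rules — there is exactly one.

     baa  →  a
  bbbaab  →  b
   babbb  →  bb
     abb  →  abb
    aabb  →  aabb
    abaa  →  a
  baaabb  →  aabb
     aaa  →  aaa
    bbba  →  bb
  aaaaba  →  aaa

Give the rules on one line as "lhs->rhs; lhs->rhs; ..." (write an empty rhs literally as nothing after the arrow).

  | baa => a
  | bbbaab => bbab => b
  | babbb => bb
  | abb

aba->; ba->; bab->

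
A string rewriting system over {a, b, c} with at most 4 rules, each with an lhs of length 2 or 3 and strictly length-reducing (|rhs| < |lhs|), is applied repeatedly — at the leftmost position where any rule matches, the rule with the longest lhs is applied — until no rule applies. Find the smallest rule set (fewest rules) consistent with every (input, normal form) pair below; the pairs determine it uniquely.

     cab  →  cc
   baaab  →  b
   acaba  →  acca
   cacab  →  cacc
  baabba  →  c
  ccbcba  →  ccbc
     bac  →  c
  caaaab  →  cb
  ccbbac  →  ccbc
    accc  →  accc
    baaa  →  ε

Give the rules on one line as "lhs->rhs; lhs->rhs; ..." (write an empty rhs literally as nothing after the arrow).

  | cab => cc
  | baaab => aab => b
  | acaba => acca
  | cacab => cacc

aa->; ab->c; ba->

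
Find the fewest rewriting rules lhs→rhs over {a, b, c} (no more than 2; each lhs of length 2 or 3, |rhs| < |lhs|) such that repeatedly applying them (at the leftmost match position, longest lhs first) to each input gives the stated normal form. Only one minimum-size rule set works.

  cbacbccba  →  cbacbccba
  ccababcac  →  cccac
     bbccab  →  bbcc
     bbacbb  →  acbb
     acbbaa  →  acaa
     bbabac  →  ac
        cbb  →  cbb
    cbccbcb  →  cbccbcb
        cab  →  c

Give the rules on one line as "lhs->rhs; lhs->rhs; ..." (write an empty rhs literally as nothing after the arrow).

ab->; bba->a

  | cbacbccba
  | ccababcac => ccabcac => cccac
  | bbccab => bbcc
  | bbacbb => acbb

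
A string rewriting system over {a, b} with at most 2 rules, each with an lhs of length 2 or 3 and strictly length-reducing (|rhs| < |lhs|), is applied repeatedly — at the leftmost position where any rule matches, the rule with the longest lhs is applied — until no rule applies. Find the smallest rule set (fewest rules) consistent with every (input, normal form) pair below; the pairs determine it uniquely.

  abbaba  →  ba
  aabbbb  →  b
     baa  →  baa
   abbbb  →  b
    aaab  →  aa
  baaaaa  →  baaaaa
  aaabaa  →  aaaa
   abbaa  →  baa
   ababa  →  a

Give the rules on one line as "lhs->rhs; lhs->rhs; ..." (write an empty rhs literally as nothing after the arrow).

  | abbaba => baba => ba
  | aabbbb => abbb => bb => b
  | baa
  | abbbb => bbb => bb => b

ab->; bb->b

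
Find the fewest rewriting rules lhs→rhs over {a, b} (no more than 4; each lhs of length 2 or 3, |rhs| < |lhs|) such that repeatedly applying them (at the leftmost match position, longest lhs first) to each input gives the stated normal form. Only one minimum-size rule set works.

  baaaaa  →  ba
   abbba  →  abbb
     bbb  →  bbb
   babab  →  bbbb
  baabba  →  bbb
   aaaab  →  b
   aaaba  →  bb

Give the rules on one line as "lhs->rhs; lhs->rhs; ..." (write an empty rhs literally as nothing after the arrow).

  | baaaaa => baaa => ba
  | abbba => abbb
  | bbb
  | babab => bbbb

aa->; aba->bb; bba->bb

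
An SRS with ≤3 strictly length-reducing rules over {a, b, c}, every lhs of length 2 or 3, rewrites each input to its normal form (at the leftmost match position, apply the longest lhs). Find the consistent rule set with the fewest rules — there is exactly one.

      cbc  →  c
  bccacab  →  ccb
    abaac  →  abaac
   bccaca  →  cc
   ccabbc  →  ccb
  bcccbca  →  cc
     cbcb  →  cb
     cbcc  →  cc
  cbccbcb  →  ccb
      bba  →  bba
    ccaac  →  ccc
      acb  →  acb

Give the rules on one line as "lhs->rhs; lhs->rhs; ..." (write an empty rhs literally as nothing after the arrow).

bc->; ca->c

  | cbc => c
  | bccacab => cacab => ccab => ccb
  | abaac
  | bccaca => caca => cca => cc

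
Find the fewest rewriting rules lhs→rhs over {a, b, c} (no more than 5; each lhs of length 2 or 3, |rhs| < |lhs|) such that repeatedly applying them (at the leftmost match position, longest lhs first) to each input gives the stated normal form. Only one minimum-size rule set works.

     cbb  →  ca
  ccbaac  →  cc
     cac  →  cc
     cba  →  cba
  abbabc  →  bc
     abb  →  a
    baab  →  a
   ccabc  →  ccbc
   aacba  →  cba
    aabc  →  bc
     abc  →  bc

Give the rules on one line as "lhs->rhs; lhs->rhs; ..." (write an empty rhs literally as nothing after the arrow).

ab->b; ac->c; bac->; bb->a

  | cbb => ca
  | ccbaac => ccbac => cc
  | cac => cc
  | cba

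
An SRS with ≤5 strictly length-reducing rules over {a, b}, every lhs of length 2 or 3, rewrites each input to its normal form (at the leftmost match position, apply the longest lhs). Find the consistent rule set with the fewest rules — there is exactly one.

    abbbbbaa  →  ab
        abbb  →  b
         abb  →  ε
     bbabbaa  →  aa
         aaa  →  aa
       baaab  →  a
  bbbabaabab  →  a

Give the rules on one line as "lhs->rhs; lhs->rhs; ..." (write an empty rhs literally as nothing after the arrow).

  | abbbbbaa => bbbaa => abaa => aba => ab
  | abbb => b
  | abb => ε
  | bbabbaa => aabbaa => aaa => aa

aaa->aa; abb->; ba->b; bb->a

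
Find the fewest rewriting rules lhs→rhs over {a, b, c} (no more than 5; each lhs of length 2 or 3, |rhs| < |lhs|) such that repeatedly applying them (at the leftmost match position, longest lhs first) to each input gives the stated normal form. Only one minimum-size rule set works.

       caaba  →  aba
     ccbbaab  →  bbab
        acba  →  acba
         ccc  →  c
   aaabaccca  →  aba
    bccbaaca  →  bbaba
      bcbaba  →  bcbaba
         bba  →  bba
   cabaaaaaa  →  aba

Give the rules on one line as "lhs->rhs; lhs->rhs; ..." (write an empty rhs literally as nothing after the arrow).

aa->a; aac->ab; ca->a; cc->

  | caaba => aaba => aba
  | ccbbaab => bbaab => bbab
  | acba
  | ccc => c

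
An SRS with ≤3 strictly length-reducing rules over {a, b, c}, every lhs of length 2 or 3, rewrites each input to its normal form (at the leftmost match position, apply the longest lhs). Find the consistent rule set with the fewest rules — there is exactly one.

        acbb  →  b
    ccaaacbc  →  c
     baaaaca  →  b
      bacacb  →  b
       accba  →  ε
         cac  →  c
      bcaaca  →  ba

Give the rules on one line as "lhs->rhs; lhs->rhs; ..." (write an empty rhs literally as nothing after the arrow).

  | acbb => aab => b
  | ccaaacbc => caacbc => acbc => aac => c
  | baaaaca => baaca => bca => b
  | bacacb => bacb => baa => b

aa->; ca->; cb->a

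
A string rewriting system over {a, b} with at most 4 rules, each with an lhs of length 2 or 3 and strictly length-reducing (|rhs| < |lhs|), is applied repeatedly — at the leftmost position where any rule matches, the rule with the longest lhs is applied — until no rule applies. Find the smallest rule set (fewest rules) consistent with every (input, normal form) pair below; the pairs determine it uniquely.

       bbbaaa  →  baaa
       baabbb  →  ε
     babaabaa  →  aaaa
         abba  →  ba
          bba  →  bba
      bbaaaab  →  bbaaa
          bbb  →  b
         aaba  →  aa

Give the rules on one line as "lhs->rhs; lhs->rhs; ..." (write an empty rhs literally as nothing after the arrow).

ab->; bab->a; bbb->b

  | bbbaaa => baaa
  | baabbb => babb => ab => ε
  | babaabaa => aaabaa => aaaa
  | abba => ba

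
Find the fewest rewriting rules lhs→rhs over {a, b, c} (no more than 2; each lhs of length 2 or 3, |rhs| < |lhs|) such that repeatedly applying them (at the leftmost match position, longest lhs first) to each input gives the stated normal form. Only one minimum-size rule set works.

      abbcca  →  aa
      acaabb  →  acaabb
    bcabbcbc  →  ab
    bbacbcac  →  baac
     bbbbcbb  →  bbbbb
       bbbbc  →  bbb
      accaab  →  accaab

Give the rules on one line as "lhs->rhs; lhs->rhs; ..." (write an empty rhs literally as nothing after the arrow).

bac->a; bc->

  | abbcca => abca => aa
  | acaabb
  | bcabbcbc => abbcbc => abbc => ab
  | bbacbcac => babcac => baac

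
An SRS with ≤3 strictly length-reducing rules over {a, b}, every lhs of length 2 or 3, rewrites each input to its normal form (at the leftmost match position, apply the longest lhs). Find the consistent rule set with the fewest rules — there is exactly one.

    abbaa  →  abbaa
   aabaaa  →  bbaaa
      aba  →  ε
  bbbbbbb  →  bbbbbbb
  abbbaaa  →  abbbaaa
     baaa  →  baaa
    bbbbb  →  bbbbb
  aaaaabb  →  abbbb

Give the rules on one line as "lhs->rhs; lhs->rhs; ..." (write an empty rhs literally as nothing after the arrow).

  | abbaa
  | aabaaa => bbaaa
  | aba => ε
  | bbbbbbb

aab->bb; aba->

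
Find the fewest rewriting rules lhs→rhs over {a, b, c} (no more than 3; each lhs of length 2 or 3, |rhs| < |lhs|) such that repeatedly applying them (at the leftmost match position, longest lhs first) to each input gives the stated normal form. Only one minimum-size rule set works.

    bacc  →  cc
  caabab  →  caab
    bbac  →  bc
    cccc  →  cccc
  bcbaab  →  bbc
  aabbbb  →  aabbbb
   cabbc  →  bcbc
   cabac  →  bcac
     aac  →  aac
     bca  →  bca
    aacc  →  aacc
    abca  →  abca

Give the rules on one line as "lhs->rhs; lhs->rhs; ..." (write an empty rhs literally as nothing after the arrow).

  | bacc => cc
  | caabab => caab
  | bbac => bc
  | cccc

ba->; cab->bc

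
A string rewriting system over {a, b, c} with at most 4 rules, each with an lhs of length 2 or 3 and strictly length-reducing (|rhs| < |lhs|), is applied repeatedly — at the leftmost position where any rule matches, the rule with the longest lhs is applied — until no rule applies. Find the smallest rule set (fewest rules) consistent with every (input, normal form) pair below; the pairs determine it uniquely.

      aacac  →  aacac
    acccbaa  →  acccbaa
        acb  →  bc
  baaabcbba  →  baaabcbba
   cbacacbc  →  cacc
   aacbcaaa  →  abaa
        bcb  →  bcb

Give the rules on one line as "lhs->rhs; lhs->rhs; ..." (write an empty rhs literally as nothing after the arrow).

  | aacac
  | acccbaa
  | acb => bc
  | baaabcbba

acb->bc; bbc->a; cca->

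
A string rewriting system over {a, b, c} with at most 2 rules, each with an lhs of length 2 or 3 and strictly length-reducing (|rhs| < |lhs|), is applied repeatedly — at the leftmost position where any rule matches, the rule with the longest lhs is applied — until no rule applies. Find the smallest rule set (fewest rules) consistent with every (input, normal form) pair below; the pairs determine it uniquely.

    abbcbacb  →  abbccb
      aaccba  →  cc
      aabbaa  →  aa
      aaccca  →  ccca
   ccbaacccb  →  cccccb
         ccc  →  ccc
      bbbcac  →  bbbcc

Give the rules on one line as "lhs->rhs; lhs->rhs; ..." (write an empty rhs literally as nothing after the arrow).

ac->c; ba->

  | abbcbacb => abbccb
  | aaccba => accba => ccba => cc
  | aabbaa => aaba => aa
  | aaccca => accca => ccca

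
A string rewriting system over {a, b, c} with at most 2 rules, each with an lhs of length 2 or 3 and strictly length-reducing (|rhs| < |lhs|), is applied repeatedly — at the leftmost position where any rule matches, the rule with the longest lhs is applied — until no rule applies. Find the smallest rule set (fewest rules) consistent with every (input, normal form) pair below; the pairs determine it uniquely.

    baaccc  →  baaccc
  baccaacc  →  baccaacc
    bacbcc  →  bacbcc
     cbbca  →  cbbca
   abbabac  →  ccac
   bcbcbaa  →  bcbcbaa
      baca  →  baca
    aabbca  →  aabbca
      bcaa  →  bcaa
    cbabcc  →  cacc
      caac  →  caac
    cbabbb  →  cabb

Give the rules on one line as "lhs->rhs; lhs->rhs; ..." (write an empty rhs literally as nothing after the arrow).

  | baaccc
  | baccaacc
  | bacbcc
  | cbbca

aba->cc; bab->a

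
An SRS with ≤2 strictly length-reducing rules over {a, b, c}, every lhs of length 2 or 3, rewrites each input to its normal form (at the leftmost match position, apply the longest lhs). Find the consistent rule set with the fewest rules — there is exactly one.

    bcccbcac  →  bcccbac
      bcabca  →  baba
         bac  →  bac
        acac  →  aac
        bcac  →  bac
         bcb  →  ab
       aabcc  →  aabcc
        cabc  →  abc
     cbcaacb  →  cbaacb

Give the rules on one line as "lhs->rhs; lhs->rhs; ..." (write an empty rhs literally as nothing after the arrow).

  | bcccbcac => bcccbac
  | bcabca => babca => baba
  | bac
  | acac => aac

bcb->ab; ca->a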